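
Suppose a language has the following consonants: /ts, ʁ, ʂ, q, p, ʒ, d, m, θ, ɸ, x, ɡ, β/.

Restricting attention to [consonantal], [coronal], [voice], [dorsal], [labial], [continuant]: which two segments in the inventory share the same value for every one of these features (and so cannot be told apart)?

ʂ, θ

/ʂ/ (voiceless retroflex fricative) and /θ/ (voiceless dental fricative) are both [+consonantal], [+coronal], [-voice], [-dorsal], [-labial], [+continuant], so none of the listed features separates them. (They do differ in [strident], [anterior] and [distributed], which are not among the given features.) Every other pair in the inventory differs on at least one listed feature.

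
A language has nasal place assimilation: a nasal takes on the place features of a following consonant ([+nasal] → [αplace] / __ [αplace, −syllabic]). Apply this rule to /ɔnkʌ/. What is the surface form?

/n/ sits before the [+dorsal] consonant /k/, so it takes on [+dorsal] and surfaces as /ŋ/. The rest of the form is unaffected: [ɔŋkʌ].

[ɔŋkʌ]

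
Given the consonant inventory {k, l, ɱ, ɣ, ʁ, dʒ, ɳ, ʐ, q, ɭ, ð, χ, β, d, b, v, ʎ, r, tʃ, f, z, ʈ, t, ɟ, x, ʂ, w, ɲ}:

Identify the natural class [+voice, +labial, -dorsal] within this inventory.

ɱ, β, b, v

Eliminate segments failing any feature: /k, q, χ, tʃ, f, ʈ, t, x, ʂ/ are [-voice]; /l, ɣ, ʁ, dʒ, ɳ, ʐ, ɭ, ð, d, ʎ, r, z, ɟ, ɲ/ are [-labial]; /w/ is [+dorsal]. The remaining /ɱ, β, b, v/ satisfy [+voice], [+labial], [-dorsal].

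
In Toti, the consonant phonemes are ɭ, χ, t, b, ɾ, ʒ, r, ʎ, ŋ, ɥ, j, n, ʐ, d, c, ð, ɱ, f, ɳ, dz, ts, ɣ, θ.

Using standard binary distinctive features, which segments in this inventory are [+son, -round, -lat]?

Checking each segment against [+sonorant], [-round], [-lateral]: /ɾ/ (alveolar tap), /r/ (alveolar trill), /ŋ/ (velar nasal), /j/ (palatal glide), /n/ (alveolar nasal), /ɱ/ (labiodental nasal), among others, satisfy every feature; every other segment in the inventory fails at least one.

ɾ, r, ŋ, j, n, ɱ, ɳ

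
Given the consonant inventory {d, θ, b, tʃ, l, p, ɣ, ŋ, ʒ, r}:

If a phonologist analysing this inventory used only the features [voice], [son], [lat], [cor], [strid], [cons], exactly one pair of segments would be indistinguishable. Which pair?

Both /b/ and /ɣ/ are [+voice], [-sonorant], [-lateral], [-coronal], [-strident], [+consonantal]. Since the list omits [continuant], [labial] and [dorsal] — which do distinguish the voiced bilabial stop from the voiced velar fricative — this pair collapses; all other pairs remain distinct.

b, ɣ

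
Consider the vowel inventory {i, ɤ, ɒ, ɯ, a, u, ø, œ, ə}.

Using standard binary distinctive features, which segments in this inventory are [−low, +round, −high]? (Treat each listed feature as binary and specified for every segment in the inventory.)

ø, œ

Eliminate segments failing any feature: /i, ɤ, ɯ, ə/ are [−round]; /ɒ, a/ are [+low]; /u/ is [+high]. The remaining /ø, œ/ satisfy [−low], [+round], [−high].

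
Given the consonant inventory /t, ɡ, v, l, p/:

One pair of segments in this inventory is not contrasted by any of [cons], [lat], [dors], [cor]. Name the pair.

On the given features, /v/ and /p/ have an identical profile: [+consonantal], [−lateral], [−dorsal], [−coronal]. No other two segments in the inventory coincide on all 4 features. (They do differ in [voice] and [continuant], which are not among the given features.)

v, p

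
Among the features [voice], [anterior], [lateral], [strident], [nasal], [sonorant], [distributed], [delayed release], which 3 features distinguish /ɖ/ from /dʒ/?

/ɖ/ is the voiced retroflex stop and /dʒ/ is the voiced postalveolar affricate. Both are [+voice], [-anterior], [-lateral], [-nasal], [-sonorant]. /ɖ/ is [-strident] while /dʒ/ is [+strident]; /ɖ/ is [-delayed release] while /dʒ/ is [+delayed release]; /ɖ/ is [-distributed] while /dʒ/ is [+distributed], so the distinguishing features are [strident], [delayed release], [distributed].

[strident], [delayed release], [distributed]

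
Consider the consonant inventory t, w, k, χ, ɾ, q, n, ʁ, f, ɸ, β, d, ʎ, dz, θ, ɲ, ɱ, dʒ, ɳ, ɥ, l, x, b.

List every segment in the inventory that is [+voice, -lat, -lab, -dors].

ɾ, n, d, dz, dʒ, ɳ

The [+voice] segments are /w, ɾ, n, ʁ, β, d, ʎ, dz, ɲ, ɱ, dʒ, ɳ, ɥ, l, b/.
Then [-lateral] gives /w, ɾ, n, ʁ, β, d, dz, ɲ, ɱ, dʒ, ɳ, ɥ, b/.
Then [-labial] gives /ɾ, n, ʁ, d, dz, ɲ, dʒ, ɳ/.
Among these, [-dorsal] leaves /ɾ, n, d, dz, dʒ, ɳ/.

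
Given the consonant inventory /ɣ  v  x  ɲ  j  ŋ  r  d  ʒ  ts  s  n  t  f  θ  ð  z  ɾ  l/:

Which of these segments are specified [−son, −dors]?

v, d, ʒ, ts, s, t, f, θ, ð, z

Eliminate segments failing any feature: /ɣ, x/ are [+dorsal]; /ɲ, j, ŋ, r, n, ɾ, l/ are [+sonorant]. The remaining /v, d, ʒ, ts, s, t, f, θ, ð, z/ satisfy [−sonorant], [−dorsal].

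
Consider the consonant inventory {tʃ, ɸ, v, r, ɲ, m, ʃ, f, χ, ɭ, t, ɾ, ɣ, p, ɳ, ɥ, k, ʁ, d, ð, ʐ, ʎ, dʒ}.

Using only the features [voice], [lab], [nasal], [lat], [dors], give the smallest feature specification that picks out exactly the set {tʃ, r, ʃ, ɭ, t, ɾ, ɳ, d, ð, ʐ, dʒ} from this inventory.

/tʃ, r, ʃ, ɭ, t, ɾ, ɳ, d, ð, ʐ, dʒ/ are all [-labial], [-dorsal], and no other segment in the inventory matches both values. Dropping any one of them over-generates: [-dorsal] alone would also admit /ɸ, v, m, f, …/; [-labial] alone would also admit /ɲ, χ, ɣ, k, …/. No other single listed feature picks out exactly this set either, so fewer than two features will not do.

[-lab, -dors]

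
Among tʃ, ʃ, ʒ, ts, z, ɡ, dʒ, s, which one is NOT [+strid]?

/ɡ/ is the voiced velar stop, which is [−strident]; the rest — /tʃ, ʃ, dʒ, ʒ, s, ts, z/ — are [+strident].

ɡ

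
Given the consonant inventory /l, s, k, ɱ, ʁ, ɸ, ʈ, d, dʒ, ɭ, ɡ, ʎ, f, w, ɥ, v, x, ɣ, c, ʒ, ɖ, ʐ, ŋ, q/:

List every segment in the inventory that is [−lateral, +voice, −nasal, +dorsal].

Checking each segment against [−lateral], [+voice], [−nasal], [+dorsal]: /ʁ/ (voiced uvular fricative), /ɡ/ (voiced velar stop), /w/ (labial-velar glide), /ɥ/ (labial-palatal glide), /ɣ/ (voiced velar fricative) satisfy every feature; every other segment in the inventory fails at least one.

ʁ, ɡ, w, ɥ, ɣ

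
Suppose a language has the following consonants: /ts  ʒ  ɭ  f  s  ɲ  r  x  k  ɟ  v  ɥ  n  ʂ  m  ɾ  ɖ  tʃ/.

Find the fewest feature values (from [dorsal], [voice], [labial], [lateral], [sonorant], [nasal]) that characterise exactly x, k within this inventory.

The class [-voice], [+dorsal] has exactly /x, k/ as its extension in this inventory. No smaller conjunction from the listed features achieves this: [+dorsal] alone would also admit /ɲ, ɟ, ɥ/; [-voice] alone would also admit /ts, f, s, ʂ, …/; and checking the remaining single features turns up none with this extension.

[-voice, +dorsal]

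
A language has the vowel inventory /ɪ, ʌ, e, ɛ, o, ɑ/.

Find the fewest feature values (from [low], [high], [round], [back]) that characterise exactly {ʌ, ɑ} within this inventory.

[+back, −round]

Every target segment is [+back], [−round]; each remaining inventory member fails at least one of these. Each conjunct is needed — [−round] alone would also admit /ɪ, e, ɛ/; [+back] alone would also admit /o/ — and no other single listed feature has exactly this extension, so two is the minimum.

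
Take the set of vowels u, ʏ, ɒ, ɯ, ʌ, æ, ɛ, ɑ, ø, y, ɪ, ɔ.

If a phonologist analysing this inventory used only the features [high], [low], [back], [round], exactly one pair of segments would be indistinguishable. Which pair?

/ʏ/ (high front rounded lax vowel) and /y/ (high front rounded tense vowel) are both [+high], [-low], [-back], [+round], so none of the listed features separates them. (They do differ in [tense], which is not among the given features.) Every other pair in the inventory differs on at least one listed feature.

ʏ, y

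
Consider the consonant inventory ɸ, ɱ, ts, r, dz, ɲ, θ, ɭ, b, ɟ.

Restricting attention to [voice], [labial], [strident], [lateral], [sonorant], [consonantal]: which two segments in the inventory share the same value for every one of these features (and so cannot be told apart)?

ɲ, r

/ɲ/ (palatal nasal) and /r/ (alveolar trill) are both [+voice], [−labial], [−strident], [−lateral], [+sonorant], [+consonantal], so none of the listed features separates them. (They do differ in [nasal], [continuant] and [dorsal], which are not among the given features.) Every other pair in the inventory differs on at least one listed feature.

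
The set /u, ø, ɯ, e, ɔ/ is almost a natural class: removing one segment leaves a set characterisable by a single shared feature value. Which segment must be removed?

ɔ

[tense] groups all but one: /u, e, ø, ɯ/ share [+tense] while /ɔ/ (mid back rounded lax vowel) alone is [-tense]. Removing any other segment would not leave a single-feature class that excludes it.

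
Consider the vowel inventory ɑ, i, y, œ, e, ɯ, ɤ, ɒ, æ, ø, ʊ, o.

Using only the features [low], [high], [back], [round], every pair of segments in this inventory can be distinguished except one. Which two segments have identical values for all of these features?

œ, ø

/œ/ (mid front rounded lax vowel) and /ø/ (mid front rounded tense vowel) are both [−low], [−high], [−back], [+round], so none of the listed features separates them. (They do differ in [tense], which is not among the given features.) Every other pair in the inventory differs on at least one listed feature.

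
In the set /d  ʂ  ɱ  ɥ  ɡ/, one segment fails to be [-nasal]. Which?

ɱ

/ɱ/ is the labiodental nasal, which is [+nasal]; the rest — /ʂ, ɡ, ɥ, d/ — are [-nasal].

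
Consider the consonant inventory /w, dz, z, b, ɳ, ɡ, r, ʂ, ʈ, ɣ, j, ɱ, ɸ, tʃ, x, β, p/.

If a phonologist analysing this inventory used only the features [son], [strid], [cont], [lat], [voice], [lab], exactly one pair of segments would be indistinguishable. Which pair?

j, r

Both /j/ and /r/ are [+sonorant], [-strident], [+continuant], [-lateral], [+voice], [-labial]. Since the list omits [dorsal] — which does distinguish the palatal glide from the alveolar trill — this pair collapses; all other pairs remain distinct.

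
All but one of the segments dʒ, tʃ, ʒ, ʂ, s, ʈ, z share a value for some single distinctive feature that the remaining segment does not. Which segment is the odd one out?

The remaining segments after removing /ʈ/ share [+strident]; /ʈ/ (voiceless retroflex stop) is [-strident]. For every other candidate removal, the leftover set fails to share any single feature value that the removed segment lacks.

ʈ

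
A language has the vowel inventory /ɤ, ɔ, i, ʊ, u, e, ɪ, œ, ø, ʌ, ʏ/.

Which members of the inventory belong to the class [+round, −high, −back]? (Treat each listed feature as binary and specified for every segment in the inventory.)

œ, ø

Among the inventory, the [+round] segments are /ɔ, ʊ, u, œ, ø, ʏ/.
Among these, [−high] gives /ɔ, œ, ø/.
Then [−back] leaves /œ, ø/.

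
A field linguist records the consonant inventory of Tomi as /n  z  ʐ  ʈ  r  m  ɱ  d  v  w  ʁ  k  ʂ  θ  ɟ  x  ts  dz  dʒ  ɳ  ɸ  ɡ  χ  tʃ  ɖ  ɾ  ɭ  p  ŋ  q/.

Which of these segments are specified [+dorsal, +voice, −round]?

ʁ, ɟ, ɡ, ŋ

Checking each segment against [+dorsal], [+voice], [−round]: /ʁ/ (voiced uvular fricative), /ɟ/ (voiced palatal stop), /ɡ/ (voiced velar stop), /ŋ/ (velar nasal) satisfy every feature; every other segment in the inventory fails at least one.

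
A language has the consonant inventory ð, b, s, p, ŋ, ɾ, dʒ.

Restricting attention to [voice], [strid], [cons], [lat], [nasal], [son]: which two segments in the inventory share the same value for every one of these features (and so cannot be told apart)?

b, ð

Both /b/ and /ð/ are [+voice], [-strident], [+consonantal], [-lateral], [-nasal], [-sonorant]. Since the list omits [continuant], [labial] and [coronal] — which do distinguish the voiced bilabial stop from the voiced dental fricative — this pair collapses; all other pairs remain distinct.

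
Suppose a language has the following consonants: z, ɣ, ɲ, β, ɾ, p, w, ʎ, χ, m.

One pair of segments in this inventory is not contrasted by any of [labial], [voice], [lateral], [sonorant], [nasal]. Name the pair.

z, ɣ

/z/ (voiced alveolar fricative) and /ɣ/ (voiced velar fricative) are both [-labial], [+voice], [-lateral], [-sonorant], [-nasal], so none of the listed features separates them. (They do differ in [strident], [coronal] and [dorsal], which are not among the given features.) Every other pair in the inventory differs on at least one listed feature.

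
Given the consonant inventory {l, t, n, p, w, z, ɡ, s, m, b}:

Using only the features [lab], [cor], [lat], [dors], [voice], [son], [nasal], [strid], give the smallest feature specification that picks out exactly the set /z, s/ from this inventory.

[+strid]

Every target segment is [+strident] and no other inventory member is, so one feature is enough.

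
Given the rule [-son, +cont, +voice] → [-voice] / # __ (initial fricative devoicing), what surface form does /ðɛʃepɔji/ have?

[θɛʃepɔji]

The only segment in the rule's environment that also matches [-son, +cont, +voice] is /ð/. Applying [-voice] turns the voiced dental fricative into /θ/ (voiceless dental fricative), giving [θɛʃepɔji].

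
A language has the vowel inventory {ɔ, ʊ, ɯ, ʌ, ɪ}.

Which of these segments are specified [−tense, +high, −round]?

Eliminate segments failing any feature: /ɔ, ʌ/ are [−high]; /ʊ/ is [+round]; /ɯ/ is [+tense]. The remaining /ɪ/ satisfy [−tense], [+high], [−round].

ɪ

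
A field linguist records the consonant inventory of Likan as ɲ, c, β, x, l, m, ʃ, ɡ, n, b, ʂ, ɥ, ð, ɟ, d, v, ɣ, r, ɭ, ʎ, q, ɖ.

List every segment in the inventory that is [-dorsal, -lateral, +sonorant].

First, the [-dorsal] segments are /β, l, m, ʃ, n, b, ʂ, ð, d, v, r, ɭ, ɖ/.
Of those, [-lateral] gives /β, m, ʃ, n, b, ʂ, ð, d, v, r, ɖ/.
Of those, [+sonorant] leaves /m, n, r/.

m, n, r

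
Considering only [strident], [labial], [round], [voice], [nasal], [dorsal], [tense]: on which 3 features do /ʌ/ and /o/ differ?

The two segments share [−strident], [+voice], [−nasal], [+dorsal]. The only features from the list on which they differ: /ʌ/ is [−labial] while /o/ is [+labial]; /ʌ/ is [−round] while /o/ is [+round]; /ʌ/ is [−tense] while /o/ is [+tense].

[labial], [round], [tense]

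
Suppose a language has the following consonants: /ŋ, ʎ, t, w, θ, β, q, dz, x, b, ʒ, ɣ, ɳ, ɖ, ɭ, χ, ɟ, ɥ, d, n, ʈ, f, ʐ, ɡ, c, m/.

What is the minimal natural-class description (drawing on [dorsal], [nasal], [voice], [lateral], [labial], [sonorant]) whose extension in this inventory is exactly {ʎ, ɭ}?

The target set is precisely the extension of [+lateral] in this inventory.

[+lateral]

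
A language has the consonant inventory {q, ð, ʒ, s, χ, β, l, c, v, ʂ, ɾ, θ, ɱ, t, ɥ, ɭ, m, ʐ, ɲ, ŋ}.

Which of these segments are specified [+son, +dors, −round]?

First, the [+sonorant] segments are /l, ɾ, ɱ, ɥ, ɭ, m, ɲ, ŋ/.
Of those, [+dorsal] gives /ɥ, ɲ, ŋ/.
Within that set, [−round] leaves /ɲ, ŋ/.

ɲ, ŋ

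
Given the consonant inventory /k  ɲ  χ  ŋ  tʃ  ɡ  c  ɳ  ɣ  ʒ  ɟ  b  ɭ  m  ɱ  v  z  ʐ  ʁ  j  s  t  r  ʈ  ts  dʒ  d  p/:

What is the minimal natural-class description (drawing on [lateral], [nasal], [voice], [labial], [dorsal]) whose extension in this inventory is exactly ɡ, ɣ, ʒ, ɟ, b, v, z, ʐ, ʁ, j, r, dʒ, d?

[+voice, −nasal, −lateral]

Every target segment is [+voice], [−nasal], [−lateral]; each remaining inventory member fails at least one of these. Each conjunct is needed — [−nasal, −lateral] alone would also admit /k, χ, tʃ, c, …/; [+voice, −lateral] alone would also admit /ɲ, ŋ, ɳ, m, …/; [+voice, −nasal] alone would also admit /ɭ/ — and no other combination of two listed features has exactly this extension, so three is the minimum.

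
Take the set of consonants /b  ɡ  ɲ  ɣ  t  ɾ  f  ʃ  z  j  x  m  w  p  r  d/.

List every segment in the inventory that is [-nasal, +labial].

b, f, w, p

First, the [-nasal] segments are /b, ɡ, ɣ, t, ɾ, f, ʃ, z, j, x, w, p, r, d/.
Within that set, [+labial] leaves /b, f, w, p/.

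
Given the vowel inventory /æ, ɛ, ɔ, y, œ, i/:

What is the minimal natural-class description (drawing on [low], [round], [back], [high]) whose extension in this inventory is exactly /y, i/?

Every target segment is [+high] and no other inventory member is, so one feature is enough.

[+high]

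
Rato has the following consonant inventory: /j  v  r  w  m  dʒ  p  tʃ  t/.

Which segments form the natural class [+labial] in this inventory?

v, w, m, p

The [+labial] segments here are /v, w, m, p/; the remaining /j, r, dʒ, tʃ, t/ are [−labial].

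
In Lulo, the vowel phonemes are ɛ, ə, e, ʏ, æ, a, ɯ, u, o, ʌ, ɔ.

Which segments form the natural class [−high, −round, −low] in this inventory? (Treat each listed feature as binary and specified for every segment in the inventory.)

ɛ, ə, e, ʌ

The [−high] segments are /ɛ, ə, e, æ, a, o, ʌ, ɔ/.
Intersecting with [−round] gives /ɛ, ə, e, æ, a, ʌ/.
Of those, [−low] leaves /ɛ, ə, e, ʌ/.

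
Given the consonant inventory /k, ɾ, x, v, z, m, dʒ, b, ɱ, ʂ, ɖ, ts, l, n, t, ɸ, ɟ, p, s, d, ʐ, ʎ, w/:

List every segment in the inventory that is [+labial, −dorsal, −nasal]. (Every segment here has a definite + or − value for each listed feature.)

Eliminate segments failing any feature: /k, ɾ, x, z, dʒ, ʂ, ɖ, ts, l, n, t, ɟ, s, d, ʐ, ʎ/ are [−labial]; /m, ɱ/ are [+nasal]; /w/ is [+dorsal]. The remaining /v, b, ɸ, p/ satisfy [+labial], [−dorsal], [−nasal].

v, b, ɸ, p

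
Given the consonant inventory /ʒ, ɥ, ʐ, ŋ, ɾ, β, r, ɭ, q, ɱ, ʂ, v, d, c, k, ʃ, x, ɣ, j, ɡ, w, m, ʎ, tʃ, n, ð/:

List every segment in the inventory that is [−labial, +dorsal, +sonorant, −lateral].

Checking each segment against [−labial], [+dorsal], [+sonorant], [−lateral]: /ŋ/ (velar nasal), /j/ (palatal glide) satisfy every feature; every other segment in the inventory fails at least one.

ŋ, j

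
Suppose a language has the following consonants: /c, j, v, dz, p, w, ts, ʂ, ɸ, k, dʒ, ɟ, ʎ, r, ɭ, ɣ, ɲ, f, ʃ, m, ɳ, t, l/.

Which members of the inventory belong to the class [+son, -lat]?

j, w, r, ɲ, m, ɳ

The [+sonorant] segments are /j, w, ʎ, r, ɭ, ɲ, m, ɳ, l/.
Of those, [-lateral] leaves /j, w, r, ɲ, m, ɳ/.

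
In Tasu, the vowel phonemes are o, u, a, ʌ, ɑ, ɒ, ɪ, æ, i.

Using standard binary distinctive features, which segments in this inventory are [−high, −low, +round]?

o

Eliminate segments failing any feature: /u, ɪ, i/ are [+high]; /a, ɑ, ɒ, æ/ are [+low]; /ʌ/ is [−round]. The remaining /o/ satisfy [−high], [−low], [+round].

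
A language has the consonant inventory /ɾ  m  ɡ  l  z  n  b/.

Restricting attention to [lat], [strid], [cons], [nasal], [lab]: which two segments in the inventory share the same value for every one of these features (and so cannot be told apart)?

ɾ, ɡ

Both /ɾ/ and /ɡ/ are [-lateral], [-strident], [+consonantal], [-nasal], [-labial]. Since the list omits [sonorant], [coronal] and [dorsal] — which do distinguish the alveolar tap from the voiced velar stop — this pair collapses; all other pairs remain distinct.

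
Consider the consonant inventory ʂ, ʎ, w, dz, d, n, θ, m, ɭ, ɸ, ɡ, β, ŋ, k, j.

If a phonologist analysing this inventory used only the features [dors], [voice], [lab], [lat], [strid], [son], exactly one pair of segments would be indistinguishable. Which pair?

ŋ, j

/ŋ/ (velar nasal) and /j/ (palatal glide) are both [+dorsal], [+voice], [-labial], [-lateral], [-strident], [+sonorant], so none of the listed features separates them. (They do differ in [nasal], [continuant] and [back], which are not among the given features.) Every other pair in the inventory differs on at least one listed feature.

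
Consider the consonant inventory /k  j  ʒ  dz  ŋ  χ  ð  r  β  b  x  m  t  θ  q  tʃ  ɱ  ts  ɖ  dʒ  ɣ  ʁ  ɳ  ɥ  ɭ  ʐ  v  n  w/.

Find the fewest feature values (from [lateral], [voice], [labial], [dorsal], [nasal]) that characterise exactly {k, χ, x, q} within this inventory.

[−voice, +dorsal]

Every target segment is [−voice], [+dorsal]; each remaining inventory member fails at least one of these. Each conjunct is needed — [+dorsal] alone would also admit /j, ŋ, ɣ, ʁ, …/; [−voice] alone would also admit /t, θ, tʃ, ts/ — and no other single listed feature has exactly this extension, so two is the minimum.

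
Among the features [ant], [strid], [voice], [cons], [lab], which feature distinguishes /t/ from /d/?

/t/ is the voiceless alveolar stop and /d/ is the voiced alveolar stop. Both are [+anterior], [−strident], [+consonantal], [−labial]. /t/ is [−voice] while /d/ is [+voice], so the distinguishing feature is [voice].

[voice]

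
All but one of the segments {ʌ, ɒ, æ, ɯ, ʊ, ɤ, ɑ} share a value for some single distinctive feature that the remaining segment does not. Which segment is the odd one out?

æ

[back] groups all but one: /ʊ, ɑ, ʌ, ɤ, ɯ, ɒ/ share [+back] while /æ/ (low front unrounded vowel) alone is [−back]. Removing any other segment would not leave a single-feature class that excludes it.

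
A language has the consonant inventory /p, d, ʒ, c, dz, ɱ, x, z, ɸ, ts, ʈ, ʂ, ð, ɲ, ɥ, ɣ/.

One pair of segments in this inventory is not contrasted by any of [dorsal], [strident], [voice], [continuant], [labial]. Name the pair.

On the given features, /z/ and /ʒ/ have an identical profile: [−dorsal], [+strident], [+voice], [+continuant], [−labial]. No other two segments in the inventory coincide on all 5 features. (They do differ in [anterior] and [distributed], which are not among the given features.)

z, ʒ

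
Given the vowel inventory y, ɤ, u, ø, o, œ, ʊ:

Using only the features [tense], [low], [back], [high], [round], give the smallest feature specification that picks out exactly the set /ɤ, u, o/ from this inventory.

Every target segment is [+back], [+tense]; each remaining inventory member fails at least one of these. Each conjunct is needed — [+tense] alone would also admit /y, ø/; [+back] alone would also admit /ʊ/ — and no other single listed feature has exactly this extension, so two is the minimum.

[+back, +tense]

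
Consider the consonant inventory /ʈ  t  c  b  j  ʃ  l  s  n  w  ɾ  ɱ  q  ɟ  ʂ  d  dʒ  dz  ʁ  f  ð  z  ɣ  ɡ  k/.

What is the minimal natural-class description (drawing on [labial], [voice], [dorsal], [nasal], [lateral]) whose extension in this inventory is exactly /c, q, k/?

[−voice, +dorsal]

Every target segment is [−voice], [+dorsal]; each remaining inventory member fails at least one of these. Each conjunct is needed — [+dorsal] alone would also admit /j, w, ɟ, ʁ, …/; [−voice] alone would also admit /ʈ, t, ʃ, s, …/ — and no other single listed feature has exactly this extension, so two is the minimum.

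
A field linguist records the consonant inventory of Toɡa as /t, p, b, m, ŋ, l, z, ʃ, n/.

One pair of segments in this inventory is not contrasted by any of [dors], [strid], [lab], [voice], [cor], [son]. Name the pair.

Both /n/ and /l/ are [-dorsal], [-strident], [-labial], [+voice], [+coronal], [+sonorant]. Since the list omits [nasal] and [lateral] — which do distinguish the alveolar nasal from the alveolar lateral approximant — this pair collapses; all other pairs remain distinct.

n, l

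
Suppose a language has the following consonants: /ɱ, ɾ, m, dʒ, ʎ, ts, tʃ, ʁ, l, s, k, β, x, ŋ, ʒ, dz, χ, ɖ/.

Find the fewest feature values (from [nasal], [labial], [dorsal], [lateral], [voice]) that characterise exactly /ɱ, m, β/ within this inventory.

[+labial]

The target set is precisely the extension of [+labial] in this inventory.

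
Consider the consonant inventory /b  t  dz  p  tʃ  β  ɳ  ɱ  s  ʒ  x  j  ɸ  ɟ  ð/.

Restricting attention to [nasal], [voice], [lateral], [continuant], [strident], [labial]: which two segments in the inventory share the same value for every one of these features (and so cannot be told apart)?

/j/ (palatal glide) and /ð/ (voiced dental fricative) are both [-nasal], [+voice], [-lateral], [+continuant], [-strident], [-labial], so none of the listed features separates them. (They do differ in [sonorant] and [dorsal], which are not among the given features.) Every other pair in the inventory differs on at least one listed feature.

j, ð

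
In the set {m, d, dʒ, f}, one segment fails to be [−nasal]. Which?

/m/ is the bilabial nasal, which is [+nasal]; the rest — /f, d, dʒ/ — are [−nasal].

m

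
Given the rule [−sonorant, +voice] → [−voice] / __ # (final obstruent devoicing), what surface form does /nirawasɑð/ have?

The only segment in the rule's environment that also matches [−sonorant, +voice] is /ð/. Applying [−voice] turns the voiced dental fricative into /θ/ (voiceless dental fricative), giving [nirawasɑθ].

[nirawasɑθ]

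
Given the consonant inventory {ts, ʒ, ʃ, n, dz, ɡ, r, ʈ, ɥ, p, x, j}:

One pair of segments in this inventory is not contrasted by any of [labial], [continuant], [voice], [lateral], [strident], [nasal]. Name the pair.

Both /r/ and /j/ are [−labial], [+continuant], [+voice], [−lateral], [−strident], [−nasal]. Since the list omits [dorsal] — which does distinguish the alveolar trill from the palatal glide — this pair collapses; all other pairs remain distinct.

r, j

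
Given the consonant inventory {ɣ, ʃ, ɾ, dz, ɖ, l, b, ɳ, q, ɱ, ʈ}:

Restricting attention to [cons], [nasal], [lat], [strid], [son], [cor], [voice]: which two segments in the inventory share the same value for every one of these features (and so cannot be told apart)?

Both /ɣ/ and /b/ are [+consonantal], [-nasal], [-lateral], [-strident], [-sonorant], [-coronal], [+voice]. Since the list omits [continuant], [labial] and [dorsal] — which do distinguish the voiced velar fricative from the voiced bilabial stop — this pair collapses; all other pairs remain distinct.

ɣ, b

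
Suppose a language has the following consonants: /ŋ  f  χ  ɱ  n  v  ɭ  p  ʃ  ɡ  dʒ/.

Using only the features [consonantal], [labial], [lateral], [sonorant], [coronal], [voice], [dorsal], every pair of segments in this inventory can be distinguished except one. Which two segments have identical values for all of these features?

p, f

Both /p/ and /f/ are [+consonantal], [+labial], [−lateral], [−sonorant], [−coronal], [−voice], [−dorsal]. Since the list omits [continuant] — which does distinguish the voiceless bilabial stop from the voiceless labiodental fricative — this pair collapses; all other pairs remain distinct.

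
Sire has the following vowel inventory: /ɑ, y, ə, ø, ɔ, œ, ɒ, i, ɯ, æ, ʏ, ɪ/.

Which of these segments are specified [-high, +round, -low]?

Checking each segment against [-high], [+round], [-low]: /ø/ (mid front rounded tense vowel), /ɔ/ (mid back rounded lax vowel), /œ/ (mid front rounded lax vowel) satisfy every feature; every other segment in the inventory fails at least one.

ø, ɔ, œ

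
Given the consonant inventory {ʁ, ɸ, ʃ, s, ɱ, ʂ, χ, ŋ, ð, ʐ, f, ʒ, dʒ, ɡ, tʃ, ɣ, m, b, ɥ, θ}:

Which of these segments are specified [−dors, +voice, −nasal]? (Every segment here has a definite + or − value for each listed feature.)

ð, ʐ, ʒ, dʒ, b

Checking each segment against [−dorsal], [+voice], [−nasal]: /ð/ (voiced dental fricative), /ʐ/ (voiced retroflex fricative), /ʒ/ (voiced postalveolar fricative), /dʒ/ (voiced postalveolar affricate), /b/ (voiced bilabial stop) satisfy every feature; every other segment in the inventory fails at least one.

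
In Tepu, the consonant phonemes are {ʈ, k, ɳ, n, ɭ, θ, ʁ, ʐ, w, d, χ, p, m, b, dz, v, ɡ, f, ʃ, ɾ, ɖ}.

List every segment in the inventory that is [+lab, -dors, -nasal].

Checking each segment against [+labial], [-dorsal], [-nasal]: /p/ (voiceless bilabial stop), /b/ (voiced bilabial stop), /v/ (voiced labiodental fricative), /f/ (voiceless labiodental fricative) satisfy every feature; every other segment in the inventory fails at least one.

p, b, v, f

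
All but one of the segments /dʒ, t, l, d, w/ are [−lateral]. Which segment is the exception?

l

/t, d, dʒ, w/ are all [−lateral]; /l/ (alveolar lateral approximant) is [+lateral].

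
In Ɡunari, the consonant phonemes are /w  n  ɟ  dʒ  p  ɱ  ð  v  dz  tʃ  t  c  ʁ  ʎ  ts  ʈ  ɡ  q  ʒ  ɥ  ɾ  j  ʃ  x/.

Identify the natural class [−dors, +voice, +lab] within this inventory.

ɱ, v

Among the inventory, the [−dorsal] segments are /n, dʒ, p, ɱ, ð, v, dz, tʃ, t, ts, ʈ, ʒ, ɾ, ʃ/.
Intersecting with [+voice] gives /n, dʒ, ɱ, ð, v, dz, ʒ, ɾ/.
Of those, [+labial] leaves /ɱ, v/.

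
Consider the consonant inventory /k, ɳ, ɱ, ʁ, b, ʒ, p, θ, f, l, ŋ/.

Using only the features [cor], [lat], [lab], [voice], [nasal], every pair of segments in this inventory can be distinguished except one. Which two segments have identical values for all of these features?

f, p

On the given features, /f/ and /p/ have an identical profile: [-coronal], [-lateral], [+labial], [-voice], [-nasal]. No other two segments in the inventory coincide on all 5 features. (They do differ in [continuant], which is not among the given features.)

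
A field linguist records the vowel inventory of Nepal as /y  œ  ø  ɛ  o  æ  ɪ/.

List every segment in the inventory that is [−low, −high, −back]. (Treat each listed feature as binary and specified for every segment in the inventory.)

Among the inventory, the [−low] segments are /y, œ, ø, ɛ, o, ɪ/.
Then [−high] gives /œ, ø, ɛ, o/.
Of those, [−back] leaves /œ, ø, ɛ/.

œ, ø, ɛ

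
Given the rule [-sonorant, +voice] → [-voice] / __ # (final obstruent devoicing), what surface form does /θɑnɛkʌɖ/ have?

[θɑnɛkʌʈ]

Only the final segment /ɖ/ is both word-final and matches the structural description. It is a voiced retroflex stop, so [-sonorant, +voice] holds; changing it to [-voice] with all other features held fixed yields /ʈ/ (voiceless retroflex stop). No other segment meets both the structural description and the environment, so the output is [θɑnɛkʌʈ].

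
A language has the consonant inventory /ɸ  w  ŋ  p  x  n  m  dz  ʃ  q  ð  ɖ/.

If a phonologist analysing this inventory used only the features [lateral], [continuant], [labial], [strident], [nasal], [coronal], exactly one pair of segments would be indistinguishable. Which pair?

Both /ɸ/ and /w/ are [-lateral], [+continuant], [+labial], [-strident], [-nasal], [-coronal]. Since the list omits [sonorant], [voice], [round] and [dorsal] — which do distinguish the voiceless bilabial fricative from the labial-velar glide — this pair collapses; all other pairs remain distinct.

ɸ, w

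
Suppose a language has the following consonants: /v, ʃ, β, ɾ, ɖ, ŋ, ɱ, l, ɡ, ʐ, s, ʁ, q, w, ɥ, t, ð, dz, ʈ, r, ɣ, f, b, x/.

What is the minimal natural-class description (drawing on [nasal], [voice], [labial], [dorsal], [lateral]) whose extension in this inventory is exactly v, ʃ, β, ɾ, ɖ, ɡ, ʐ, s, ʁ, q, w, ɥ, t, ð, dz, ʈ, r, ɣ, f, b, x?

[−nasal, −lateral]

/v, ʃ, β, ɾ, ɖ, ɡ, ʐ, s, ʁ, q, w, ɥ, t, ð, dz, ʈ, r, ɣ, f, b, x/ are all [−nasal], [−lateral], and no other segment in the inventory matches both values. Dropping any one of them over-generates: [−lateral] alone would also admit /ŋ, ɱ/; [−nasal] alone would also admit /l/. No other single listed feature picks out exactly this set either, so fewer than two features will not do.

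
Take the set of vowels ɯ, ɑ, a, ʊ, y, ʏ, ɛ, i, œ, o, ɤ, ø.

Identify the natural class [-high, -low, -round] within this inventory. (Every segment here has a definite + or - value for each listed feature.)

ɛ, ɤ

Checking each segment against [-high], [-low], [-round]: /ɛ/ (mid front unrounded lax vowel), /ɤ/ (mid back unrounded tense vowel) satisfy every feature; every other segment in the inventory fails at least one.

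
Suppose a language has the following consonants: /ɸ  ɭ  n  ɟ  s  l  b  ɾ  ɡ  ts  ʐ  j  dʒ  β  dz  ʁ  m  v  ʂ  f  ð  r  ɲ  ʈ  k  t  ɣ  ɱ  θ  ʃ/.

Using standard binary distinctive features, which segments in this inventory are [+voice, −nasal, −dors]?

ɭ, l, b, ɾ, ʐ, dʒ, β, dz, v, ð, r

First, the [+voice] segments are /ɭ, n, ɟ, l, b, ɾ, ɡ, ʐ, j, dʒ, β, dz, ʁ, m, v, ð, r, ɲ, ɣ, ɱ/.
Of those, [−nasal] gives /ɭ, ɟ, l, b, ɾ, ɡ, ʐ, j, dʒ, β, dz, ʁ, v, ð, r, ɣ/.
Within that set, [−dorsal] leaves /ɭ, l, b, ɾ, ʐ, dʒ, β, dz, v, ð, r/.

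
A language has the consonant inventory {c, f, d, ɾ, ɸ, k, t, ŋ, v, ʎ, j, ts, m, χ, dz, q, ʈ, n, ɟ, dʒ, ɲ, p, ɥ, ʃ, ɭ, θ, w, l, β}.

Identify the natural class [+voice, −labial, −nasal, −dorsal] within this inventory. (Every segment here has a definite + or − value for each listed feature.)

d, ɾ, dz, dʒ, ɭ, l

Eliminate segments failing any feature: /c, f, ɸ, k, t, ts, χ, q, ʈ, p, ʃ, θ/ are [−voice]; /ŋ, n, ɲ/ are [+nasal]; /v, m, ɥ, w, β/ are [+labial]; /ʎ, j, ɟ/ are [+dorsal]. The remaining /d, ɾ, dz, dʒ, ɭ, l/ satisfy [+voice], [−labial], [−nasal], [−dorsal].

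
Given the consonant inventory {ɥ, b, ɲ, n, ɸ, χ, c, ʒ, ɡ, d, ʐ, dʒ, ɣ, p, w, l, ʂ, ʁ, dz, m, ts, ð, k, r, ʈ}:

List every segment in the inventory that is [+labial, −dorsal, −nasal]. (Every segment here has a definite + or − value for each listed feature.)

b, ɸ, p

First, the [+labial] segments are /ɥ, b, ɸ, p, w, m/.
Of those, [−dorsal] gives /b, ɸ, p, m/.
Then [−nasal] leaves /b, ɸ, p/.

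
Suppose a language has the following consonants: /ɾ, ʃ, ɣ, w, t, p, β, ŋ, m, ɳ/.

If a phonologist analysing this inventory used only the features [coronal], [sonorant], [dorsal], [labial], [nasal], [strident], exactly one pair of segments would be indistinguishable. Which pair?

β, p

/β/ (voiced bilabial fricative) and /p/ (voiceless bilabial stop) are both [−coronal], [−sonorant], [−dorsal], [+labial], [−nasal], [−strident], so none of the listed features separates them. (They do differ in [voice] and [continuant], which are not among the given features.) Every other pair in the inventory differs on at least one listed feature.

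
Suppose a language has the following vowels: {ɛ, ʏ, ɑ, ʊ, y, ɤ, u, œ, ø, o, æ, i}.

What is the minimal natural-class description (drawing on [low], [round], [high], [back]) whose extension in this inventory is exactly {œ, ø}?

/œ, ø/ are all [-high], [-back], [+round], and no other segment in the inventory matches all three values. Dropping any one of them over-generates: [-back, +round] alone would also admit /ʏ, y/; [-high, +round] alone would also admit /o/; [-high, -back] alone would also admit /ɛ, æ/. No other combination of two listed features picks out exactly this set either, so fewer than three features will not do.

[-high, -back, +round]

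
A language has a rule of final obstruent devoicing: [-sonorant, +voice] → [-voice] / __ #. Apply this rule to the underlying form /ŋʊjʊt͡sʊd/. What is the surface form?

[ŋʊjʊt͡sʊt]

/d/ satisfies [-sonorant, +voice] and sits in __ #. The [-voice] counterpart of the voiced alveolar stop is /t/. Other segments in /ŋʊjʊt͡sʊd/ either fail the structural description or are not in the environment, so the surface form is [ŋʊjʊt͡sʊt].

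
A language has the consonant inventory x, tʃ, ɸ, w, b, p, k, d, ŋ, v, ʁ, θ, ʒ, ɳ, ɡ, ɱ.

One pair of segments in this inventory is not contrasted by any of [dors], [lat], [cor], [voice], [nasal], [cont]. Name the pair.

On the given features, /ʁ/ and /w/ have an identical profile: [+dorsal], [−lateral], [−coronal], [+voice], [−nasal], [+continuant]. No other two segments in the inventory coincide on all 6 features. (They do differ in [labial], [round] and [high], which are not among the given features.)

ʁ, w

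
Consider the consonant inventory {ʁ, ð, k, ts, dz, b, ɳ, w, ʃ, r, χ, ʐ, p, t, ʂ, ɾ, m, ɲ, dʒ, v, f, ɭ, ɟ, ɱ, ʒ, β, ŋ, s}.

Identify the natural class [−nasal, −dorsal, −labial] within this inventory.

ð, ts, dz, ʃ, r, ʐ, t, ʂ, ɾ, dʒ, ɭ, ʒ, s

Among the inventory, the [−nasal] segments are /ʁ, ð, k, ts, dz, b, w, ʃ, r, χ, ʐ, p, t, ʂ, ɾ, dʒ, v, f, ɭ, ɟ, ʒ, β, s/.
Among these, [−dorsal] gives /ð, ts, dz, b, ʃ, r, ʐ, p, t, ʂ, ɾ, dʒ, v, f, ɭ, ʒ, β, s/.
Within that set, [−labial] leaves /ð, ts, dz, ʃ, r, ʐ, t, ʂ, ɾ, dʒ, ɭ, ʒ, s/.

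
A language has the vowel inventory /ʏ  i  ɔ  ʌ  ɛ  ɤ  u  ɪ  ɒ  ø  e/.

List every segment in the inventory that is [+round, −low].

ʏ, ɔ, u, ø

The [+round] segments are /ʏ, ɔ, u, ɒ, ø/.
Within that set, [−low] leaves /ʏ, ɔ, u, ø/.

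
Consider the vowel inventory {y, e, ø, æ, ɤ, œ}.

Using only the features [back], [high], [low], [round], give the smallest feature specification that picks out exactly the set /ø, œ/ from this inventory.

Every target segment is [−high], [+round]; each remaining inventory member fails at least one of these. Each conjunct is needed — [+round] alone would also admit /y/; [−high] alone would also admit /e, æ, ɤ/ — and no other single listed feature has exactly this extension, so two is the minimum.

[−high, +round]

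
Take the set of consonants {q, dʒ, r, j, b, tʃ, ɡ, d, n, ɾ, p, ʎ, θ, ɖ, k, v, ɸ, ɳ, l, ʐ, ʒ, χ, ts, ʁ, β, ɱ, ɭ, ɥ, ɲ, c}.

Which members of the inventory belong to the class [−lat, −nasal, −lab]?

q, dʒ, r, j, tʃ, ɡ, d, ɾ, θ, ɖ, k, ʐ, ʒ, χ, ts, ʁ, c

Eliminate segments failing any feature: /b, p, v, ɸ, β, ɥ/ are [+labial]; /n, ɳ, ɱ, ɲ/ are [+nasal]; /ʎ, l, ɭ/ are [+lateral]. The remaining /q, dʒ, r, j, tʃ, ɡ, d, ɾ, θ, ɖ, k, ʐ, ʒ, χ, ts, ʁ, c/ satisfy [−lateral], [−nasal], [−labial].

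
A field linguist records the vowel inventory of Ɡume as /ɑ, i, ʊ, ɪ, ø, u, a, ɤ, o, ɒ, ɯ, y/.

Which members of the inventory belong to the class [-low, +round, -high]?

ø, o

Eliminate segments failing any feature: /ɑ, a, ɒ/ are [+low]; /i, ɪ, ɤ, ɯ/ are [-round]; /ʊ, u, y/ are [+high]. The remaining /ø, o/ satisfy [-low], [+round], [-high].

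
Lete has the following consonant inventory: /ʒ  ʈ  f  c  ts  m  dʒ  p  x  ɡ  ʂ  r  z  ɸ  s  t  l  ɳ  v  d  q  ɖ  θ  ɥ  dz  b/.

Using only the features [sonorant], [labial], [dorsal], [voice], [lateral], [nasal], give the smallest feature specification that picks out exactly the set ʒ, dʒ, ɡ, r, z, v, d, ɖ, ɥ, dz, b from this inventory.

[+voice, −nasal, −lateral]

The class [+voice], [−nasal], [−lateral] has exactly /ʒ, dʒ, ɡ, r, z, v, d, ɖ, ɥ, dz, b/ as its extension in this inventory. No smaller conjunction from the listed features achieves this: [−nasal, −lateral] alone would also admit /ʈ, f, c, ts, …/; [+voice, −lateral] alone would also admit /m, ɳ/; [+voice, −nasal] alone would also admit /l/; and checking the remaining two-feature bundles turns up none with this extension.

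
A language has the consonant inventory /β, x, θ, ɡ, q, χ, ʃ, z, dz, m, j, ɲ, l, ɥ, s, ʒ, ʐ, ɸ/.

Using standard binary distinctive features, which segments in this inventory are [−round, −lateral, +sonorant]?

Checking each segment against [−round], [−lateral], [+sonorant]: /m/ (bilabial nasal), /j/ (palatal glide), /ɲ/ (palatal nasal) satisfy every feature; every other segment in the inventory fails at least one.

m, j, ɲ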